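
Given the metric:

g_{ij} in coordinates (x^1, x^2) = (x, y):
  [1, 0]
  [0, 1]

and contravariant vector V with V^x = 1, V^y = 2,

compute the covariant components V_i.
V_i = g_{ij} V^j:
V_x = (1)(1) + (0)(2) = 1
V_y = (0)(1) + (1)(2) = 2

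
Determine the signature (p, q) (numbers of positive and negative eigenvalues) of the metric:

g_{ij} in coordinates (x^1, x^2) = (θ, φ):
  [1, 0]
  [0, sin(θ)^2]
The metric is diagonal, so its eigenvalues are the diagonal entries: 1, sin(θ)^2 (at a generic point, where coordinate-dependent entries are positive).
2 positive, 0 negative.
(2, 0) - Riemannian (positive definite)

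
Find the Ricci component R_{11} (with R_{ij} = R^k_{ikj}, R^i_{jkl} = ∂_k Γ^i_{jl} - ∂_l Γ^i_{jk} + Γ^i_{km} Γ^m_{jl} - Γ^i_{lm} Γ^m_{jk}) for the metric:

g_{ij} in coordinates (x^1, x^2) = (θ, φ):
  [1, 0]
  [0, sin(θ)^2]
Non-zero Christoffel symbols (Γ^k_{ij} = Γ^k_{ji}):
Γ^θ_{φ φ} = -sin(2*θ)/2
Γ^φ_{θ φ} = 1/tan(θ)
R^θ_{θ θ θ} = 0 (a repeated index in an antisymmetric pair)
R^φ_{θ φ θ} = ∂_φ Γ^φ_{θ θ} - ∂_θ Γ^φ_{θ φ} + Γ^φ_{φ m} Γ^m_{θ θ} - Γ^φ_{θ m} Γ^m_{θ φ}
  = (0) - (-1/sin(θ)^2) + (0) - (1/tan(θ)^2) = 1
R_{θθ} = R^θ_{θ θ θ} + R^φ_{θ φ θ} = (0) + (1) = 1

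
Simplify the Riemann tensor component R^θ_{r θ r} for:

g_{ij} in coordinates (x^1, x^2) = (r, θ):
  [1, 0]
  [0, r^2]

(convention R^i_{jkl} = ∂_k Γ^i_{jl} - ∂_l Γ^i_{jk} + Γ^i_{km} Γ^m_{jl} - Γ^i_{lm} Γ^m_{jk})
Non-zero Christoffel symbols (Γ^k_{ij} = Γ^k_{ji}):
Γ^r_{θ θ} = -r
Γ^θ_{r θ} = 1/r
R^θ_{r θ r} = ∂_θ Γ^θ_{r r} - ∂_r Γ^θ_{r θ} + Γ^θ_{θ m} Γ^m_{r r} - Γ^θ_{r m} Γ^m_{r θ}
  = (0) - (-1/r^2) + (0) - (1/r^2) = 0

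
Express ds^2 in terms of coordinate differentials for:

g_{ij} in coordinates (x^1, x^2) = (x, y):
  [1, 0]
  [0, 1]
ds^2 = g_{ij} dx^i dx^j; only the non-zero components contribute.
ds^2 = dx^2 + dy^2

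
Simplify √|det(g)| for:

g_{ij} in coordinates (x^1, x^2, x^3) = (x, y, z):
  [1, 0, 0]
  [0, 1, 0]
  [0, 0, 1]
det(g) = 1
√|det(g)| = 1
Volume element: dV = 1 dx dy dz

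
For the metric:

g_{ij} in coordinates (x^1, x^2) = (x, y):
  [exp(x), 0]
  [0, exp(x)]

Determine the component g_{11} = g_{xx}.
With x^1 = x, x^2 = y, g_{11} = g_{xx} is the row-1, column-1 entry of the matrix.
g_{11} = exp(x)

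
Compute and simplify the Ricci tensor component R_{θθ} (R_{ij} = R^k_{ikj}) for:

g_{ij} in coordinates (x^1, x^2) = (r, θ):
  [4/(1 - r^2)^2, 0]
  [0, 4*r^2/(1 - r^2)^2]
Non-zero Christoffel symbols (Γ^k_{ij} = Γ^k_{ji}):
Γ^r_{r r} = 2*r/(1 - r^2)
Γ^r_{θ θ} = (r^3 + r)/(r^2 - 1)
Γ^θ_{r θ} = (-r^2 - 1)/(r^3 - r)
R^r_{θ r θ} = ∂_r Γ^r_{θ θ} - ∂_θ Γ^r_{θ r} + Γ^r_{r m} Γ^m_{θ θ} - Γ^r_{θ m} Γ^m_{θ r}
  = ((r^4 - 4*r^2 - 1)/(r^2 - 1)^2) - (0) + (-2*r^2*(r^2 + 1)/(r^2 - 1)^2) - (-(r^2 + 1)^2/(r^2 - 1)^2) = -4*r^2/(r^2 - 1)^2
R^θ_{θ θ θ} = 0 (a repeated index in an antisymmetric pair)
R_{θθ} = R^r_{θ r θ} + R^θ_{θ θ θ} = (-4*r^2/(r^2 - 1)^2) + (0) = -4*r^2/(r^2 - 1)^2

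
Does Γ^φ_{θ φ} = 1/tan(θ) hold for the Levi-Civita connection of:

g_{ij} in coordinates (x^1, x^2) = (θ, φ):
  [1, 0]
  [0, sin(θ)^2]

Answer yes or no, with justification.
Γ^φ_{θ φ} = (1/2) g^{φφ} (∂_θ g_{φφ} + ∂_φ g_{φθ} - ∂_φ g_{θφ}) = (1/2)(1/sin(θ)^2)((sin(2*θ)) + (0) - (0)) = 1/tan(θ)
This equals the proposed value 1/tan(θ).
Yes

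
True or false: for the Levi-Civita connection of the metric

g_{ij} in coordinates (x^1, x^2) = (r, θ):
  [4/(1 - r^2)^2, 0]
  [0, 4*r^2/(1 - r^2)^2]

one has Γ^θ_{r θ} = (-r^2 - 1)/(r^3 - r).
Γ^θ_{r θ} = (1/2) g^{θθ} (∂_r g_{θθ} + ∂_θ g_{θr} - ∂_θ g_{rθ}) = (1/2)((1 - r^2)^2/(4*r^2))((-8*(r^3 + r)/(r^2 - 1)^3) + (0) - (0)) = (-r^2 - 1)/(r^3 - r)
This equals the proposed value (-r^2 - 1)/(r^3 - r).
True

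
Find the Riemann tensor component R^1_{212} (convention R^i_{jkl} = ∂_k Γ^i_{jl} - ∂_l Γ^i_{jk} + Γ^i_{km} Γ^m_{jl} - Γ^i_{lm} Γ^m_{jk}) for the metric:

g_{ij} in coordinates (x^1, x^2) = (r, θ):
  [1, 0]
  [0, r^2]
Non-zero Christoffel symbols (Γ^k_{ij} = Γ^k_{ji}):
Γ^r_{θ θ} = -r
Γ^θ_{r θ} = 1/r
R^r_{θ r θ} = ∂_r Γ^r_{θ θ} - ∂_θ Γ^r_{θ r} + Γ^r_{r m} Γ^m_{θ θ} - Γ^r_{θ m} Γ^m_{θ r}
  = (-1) - (0) + (0) - (-1) = 0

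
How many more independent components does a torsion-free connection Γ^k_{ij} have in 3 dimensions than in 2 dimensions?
Independent components in n dimensions: n × n(n+1)/2 = n^2(n+1)/2.
3D: 3 × 6 = 18
2D: 2 × 3 = 6
Difference = 18 - 6 = 12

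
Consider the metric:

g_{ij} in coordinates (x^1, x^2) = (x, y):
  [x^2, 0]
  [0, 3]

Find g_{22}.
With x^1 = x, x^2 = y, g_{22} = g_{yy} is the row-2, column-2 entry of the matrix.
g_{22} = 3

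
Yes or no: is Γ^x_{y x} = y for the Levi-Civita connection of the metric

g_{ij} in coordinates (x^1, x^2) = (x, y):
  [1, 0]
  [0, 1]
Γ^x_{y x} = (1/2) g^{xx} (∂_y g_{xx} + ∂_x g_{xy} - ∂_x g_{yx}) = (1/2)(1)((0) + (0) - (0)) = 0
This differs from the proposed value y.
No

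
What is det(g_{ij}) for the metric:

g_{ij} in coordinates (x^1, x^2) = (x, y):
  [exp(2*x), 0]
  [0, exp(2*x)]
For a 2×2 metric: det(g) = g_{11}·g_{22} - g_{12}·g_{21}
= (exp(2*x))·(exp(2*x)) - (0)·(0)
= exp(4*x) - 0
det(g) = exp(4*x)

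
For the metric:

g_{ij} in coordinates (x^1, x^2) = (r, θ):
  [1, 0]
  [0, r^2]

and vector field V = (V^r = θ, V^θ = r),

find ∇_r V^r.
Non-zero Christoffel symbols:
Γ^r_{θ θ} = -r
Γ^θ_{r θ} = 1/r
∇_r V^r = ∂_r V^r + Γ^r_{r j} V^j
  = (0) + (0)(θ) + (0)(r)
  = 0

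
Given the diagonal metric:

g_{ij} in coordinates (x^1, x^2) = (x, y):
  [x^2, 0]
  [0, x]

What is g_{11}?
With x^1 = x, x^2 = y, g_{11} = g_{xx} is the row-1, column-1 entry of the matrix.
g_{11} = x^2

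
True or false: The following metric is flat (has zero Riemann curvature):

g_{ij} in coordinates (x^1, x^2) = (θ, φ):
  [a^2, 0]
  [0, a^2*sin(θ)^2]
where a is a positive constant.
Non-zero Christoffel symbols:
Γ^θ_{φ φ} = -sin(2*θ)/2
Γ^φ_{θ φ} = 1/tan(θ)
Ricci tensor: R_{θθ} = 1, R_{θφ} = 0, R_{φφ} = sin(θ)^2
The Ricci tensor is non-zero, so the Riemann tensor is non-zero: not flat.
False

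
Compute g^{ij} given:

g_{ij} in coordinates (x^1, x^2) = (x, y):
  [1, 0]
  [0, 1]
The metric is diagonal, so g^{ij} is diagonal with entries 1/g_{ii}: diag(1, 1).
g^{ij}:
  [1, 0]
  [0, 1]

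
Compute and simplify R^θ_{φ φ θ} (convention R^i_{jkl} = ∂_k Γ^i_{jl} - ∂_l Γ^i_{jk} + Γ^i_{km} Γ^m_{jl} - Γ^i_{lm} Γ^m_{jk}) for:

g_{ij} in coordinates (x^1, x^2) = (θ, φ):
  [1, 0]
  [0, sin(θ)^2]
Non-zero Christoffel symbols (Γ^k_{ij} = Γ^k_{ji}):
Γ^θ_{φ φ} = -sin(2*θ)/2
Γ^φ_{θ φ} = 1/tan(θ)
R^θ_{φ φ θ} = ∂_φ Γ^θ_{φ θ} - ∂_θ Γ^θ_{φ φ} + Γ^θ_{φ m} Γ^m_{φ θ} - Γ^θ_{θ m} Γ^m_{φ φ}
  = (0) - (-cos(2*θ)) + (-cos(θ)^2) - (0) = -sin(θ)^2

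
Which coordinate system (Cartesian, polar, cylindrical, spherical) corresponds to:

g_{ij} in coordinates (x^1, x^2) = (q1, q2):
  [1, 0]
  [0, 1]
All components are constant and the metric is the identity, i.e. orthonormal rectilinear coordinates.
Cartesian (2D) coordinates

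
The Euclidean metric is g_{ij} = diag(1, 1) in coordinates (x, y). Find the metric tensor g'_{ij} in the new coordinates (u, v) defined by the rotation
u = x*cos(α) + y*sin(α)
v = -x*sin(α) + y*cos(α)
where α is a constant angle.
Invert the transformation: x = u*cos(α) - v*sin(α), y = u*sin(α) + v*cos(α)
g'_{ij} = (∂x^k/∂x'^i)(∂x^l/∂x'^j) g_{kl}; with g_{kl} = δ_{kl} this is Σ_k (∂x^k/∂x'^i)(∂x^k/∂x'^j).
Jacobian: ∂x/∂u = cos(α), ∂x/∂v = -sin(α), ∂y/∂u = sin(α), ∂y/∂v = cos(α)
g'_{uu} = (cos(α))(cos(α)) + (sin(α))(sin(α)) = 1
g'_{uv} = (cos(α))(-sin(α)) + (sin(α))(cos(α)) = 0
g'_{vv} = (-sin(α))(-sin(α)) + (cos(α))(cos(α)) = 1
g'_{ij} = diag(1, 1)
The Euclidean metric is invariant under rotations.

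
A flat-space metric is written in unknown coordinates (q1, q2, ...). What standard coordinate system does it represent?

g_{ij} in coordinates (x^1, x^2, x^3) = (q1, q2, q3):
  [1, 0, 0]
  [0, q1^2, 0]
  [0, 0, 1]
The line element ds^2 = dq1^2 + q1^2 dq2^2 + dq3^2 is dr^2 + r^2 dθ^2 + dz^2 with q1 = r, q2 = θ, q3 = z.
cylindrical coordinates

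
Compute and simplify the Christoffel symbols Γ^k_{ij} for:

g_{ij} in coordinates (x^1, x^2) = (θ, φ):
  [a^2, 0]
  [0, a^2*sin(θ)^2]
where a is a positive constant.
Using Γ^k_{ij} = (1/2) g^{km} (∂_i g_{mj} + ∂_j g_{mi} - ∂_m g_{ij}); the metric is diagonal, so only the m = k term contributes.
Non-zero symbols (using the symmetry Γ^k_{ij} = Γ^k_{ji}):
Γ^θ_{φ φ} = (1/2) g^{θθ} (∂_φ g_{θφ} + ∂_φ g_{θφ} - ∂_θ g_{φφ}) = (1/2)(1/a^2)((0) + (0) - (a^2*sin(2*θ))) = -sin(2*θ)/2
Γ^φ_{θ φ} = (1/2) g^{φφ} (∂_θ g_{φφ} + ∂_φ g_{φθ} - ∂_φ g_{θφ}) = (1/2)(1/(a^2*sin(θ)^2))((a^2*sin(2*θ)) + (0) - (0)) = 1/tan(θ)
All other Christoffel symbols are zero.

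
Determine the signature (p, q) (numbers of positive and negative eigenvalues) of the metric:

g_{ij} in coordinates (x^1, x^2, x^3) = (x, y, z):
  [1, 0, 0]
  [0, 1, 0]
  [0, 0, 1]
The metric is diagonal, so its eigenvalues are the diagonal entries: 1, 1, 1 (at a generic point, where coordinate-dependent entries are positive).
3 positive, 0 negative.
(3, 0) - Riemannian (positive definite)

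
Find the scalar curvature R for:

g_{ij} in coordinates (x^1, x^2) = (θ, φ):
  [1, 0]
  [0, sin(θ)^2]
Non-zero Christoffel symbols (Γ^k_{ij} = Γ^k_{ji}):
Γ^θ_{φ φ} = -sin(2*θ)/2
Γ^φ_{θ φ} = 1/tan(θ)
Ricci tensor (R_{ij} = R^k_{ikj}): R_{θθ} = 1, R_{θφ} = 0, R_{φφ} = sin(θ)^2
Inverse metric: g^{θθ} = 1, g^{φφ} = 1/sin(θ)^2
R = g^{ij} R_{ij} = (1)(1) + (1/sin(θ)^2)(sin(θ)^2) = 2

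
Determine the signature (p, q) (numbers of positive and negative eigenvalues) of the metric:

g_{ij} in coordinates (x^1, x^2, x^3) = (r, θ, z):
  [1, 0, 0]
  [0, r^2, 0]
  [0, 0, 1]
The metric is diagonal, so its eigenvalues are the diagonal entries: 1, r^2, 1 (at a generic point, where coordinate-dependent entries are positive).
3 positive, 0 negative.
(3, 0) - Riemannian (positive definite)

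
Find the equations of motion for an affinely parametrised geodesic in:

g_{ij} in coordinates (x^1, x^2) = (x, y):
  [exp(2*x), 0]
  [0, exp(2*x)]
Geodesic equation: d^2x^k/dλ^2 + Γ^k_{ij} (dx^i/dλ)(dx^j/dλ) = 0.
Non-zero Christoffel symbols:
Γ^x_{x x} = 1
Γ^x_{y y} = -1
Γ^y_{x y} = 1
Substituting (the symmetric pair Γ^k_{ij}, Γ^k_{ji} combines into a factor 2):
d^2x/dλ^2 + (dx/dλ)^2 - (dy/dλ)^2 = 0
d^2y/dλ^2 + 2 (dx/dλ)(dy/dλ) = 0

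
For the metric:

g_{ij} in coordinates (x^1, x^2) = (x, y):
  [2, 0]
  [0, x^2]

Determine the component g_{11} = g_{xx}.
With x^1 = x, x^2 = y, g_{11} = g_{xx} is the row-1, column-1 entry of the matrix.
g_{11} = 2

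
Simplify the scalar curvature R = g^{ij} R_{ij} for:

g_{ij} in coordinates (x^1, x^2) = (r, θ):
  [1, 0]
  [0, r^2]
Non-zero Christoffel symbols (Γ^k_{ij} = Γ^k_{ji}):
Γ^r_{θ θ} = -r
Γ^θ_{r θ} = 1/r
Ricci tensor (R_{ij} = R^k_{ikj}): R_{rr} = 0, R_{rθ} = 0, R_{θθ} = 0
Inverse metric: g^{rr} = 1, g^{θθ} = 1/r^2
R = g^{ij} R_{ij} = (1)(0) + (1/r^2)(0) = 0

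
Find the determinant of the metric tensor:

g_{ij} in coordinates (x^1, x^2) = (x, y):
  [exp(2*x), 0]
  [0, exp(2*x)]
For a 2×2 metric: det(g) = g_{11}·g_{22} - g_{12}·g_{21}
= (exp(2*x))·(exp(2*x)) - (0)·(0)
= exp(4*x) - 0
det(g) = exp(4*x)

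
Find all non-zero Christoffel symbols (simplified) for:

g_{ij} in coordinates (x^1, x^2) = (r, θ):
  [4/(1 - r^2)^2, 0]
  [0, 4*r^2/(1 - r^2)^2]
Using Γ^k_{ij} = (1/2) g^{km} (∂_i g_{mj} + ∂_j g_{mi} - ∂_m g_{ij}); the metric is diagonal, so only the m = k term contributes.
Non-zero symbols (using the symmetry Γ^k_{ij} = Γ^k_{ji}):
Γ^r_{r r} = (1/2) g^{rr} (∂_r g_{rr} + ∂_r g_{rr} - ∂_r g_{rr}) = (1/2)((1 - r^2)^2/4)((16*r/(1 - r^2)^3) + (16*r/(1 - r^2)^3) - (16*r/(1 - r^2)^3)) = 2*r/(1 - r^2)
Γ^r_{θ θ} = (1/2) g^{rr} (∂_θ g_{rθ} + ∂_θ g_{rθ} - ∂_r g_{θθ}) = (1/2)((1 - r^2)^2/4)((0) + (0) - (-8*(r^3 + r)/(r^2 - 1)^3)) = (r^3 + r)/(r^2 - 1)
Γ^θ_{r θ} = (1/2) g^{θθ} (∂_r g_{θθ} + ∂_θ g_{θr} - ∂_θ g_{rθ}) = (1/2)((1 - r^2)^2/(4*r^2))((-8*(r^3 + r)/(r^2 - 1)^3) + (0) - (0)) = (-r^2 - 1)/(r^3 - r)
All other Christoffel symbols are zero.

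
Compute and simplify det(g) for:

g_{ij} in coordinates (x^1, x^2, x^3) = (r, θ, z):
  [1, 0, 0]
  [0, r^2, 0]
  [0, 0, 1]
Diagonal metric: det(g) = g_{11}·g_{22}·g_{33}
= (1)·(r^2)·(1)
det(g) = r^2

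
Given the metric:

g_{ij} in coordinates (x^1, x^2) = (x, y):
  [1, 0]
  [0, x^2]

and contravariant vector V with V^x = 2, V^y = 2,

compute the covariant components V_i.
V_i = g_{ij} V^j:
V_x = (1)(2) + (0)(2) = 2
V_y = (0)(2) + (x^2)(2) = 2*x^2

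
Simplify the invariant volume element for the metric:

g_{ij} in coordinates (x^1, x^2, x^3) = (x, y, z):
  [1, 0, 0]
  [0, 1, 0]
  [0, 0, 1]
det(g) = 1
√|det(g)| = 1
Volume element: dV = 1 dx dy dz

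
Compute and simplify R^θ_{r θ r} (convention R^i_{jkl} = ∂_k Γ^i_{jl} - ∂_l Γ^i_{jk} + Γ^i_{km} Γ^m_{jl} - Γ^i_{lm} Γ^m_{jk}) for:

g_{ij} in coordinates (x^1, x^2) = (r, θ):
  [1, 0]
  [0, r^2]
Non-zero Christoffel symbols (Γ^k_{ij} = Γ^k_{ji}):
Γ^r_{θ θ} = -r
Γ^θ_{r θ} = 1/r
R^θ_{r θ r} = ∂_θ Γ^θ_{r r} - ∂_r Γ^θ_{r θ} + Γ^θ_{θ m} Γ^m_{r r} - Γ^θ_{r m} Γ^m_{r θ}
  = (0) - (-1/r^2) + (0) - (1/r^2) = 0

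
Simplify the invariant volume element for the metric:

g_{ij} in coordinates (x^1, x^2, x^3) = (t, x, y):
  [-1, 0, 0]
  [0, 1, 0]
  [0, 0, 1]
det(g) = -1
√|det(g)| = 1
Volume element: dV = 1 dt dx dy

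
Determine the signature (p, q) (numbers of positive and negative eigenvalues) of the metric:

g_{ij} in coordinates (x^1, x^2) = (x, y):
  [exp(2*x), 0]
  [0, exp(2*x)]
The metric is diagonal, so its eigenvalues are the diagonal entries: exp(2*x), exp(2*x) (at a generic point, where coordinate-dependent entries are positive).
2 positive, 0 negative.
(2, 0) - Riemannian (positive definite)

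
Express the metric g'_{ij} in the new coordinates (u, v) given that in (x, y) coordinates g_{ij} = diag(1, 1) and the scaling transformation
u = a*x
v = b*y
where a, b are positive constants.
Invert the transformation: x = u/a, y = v/b
g'_{ij} = (∂x^k/∂x'^i)(∂x^l/∂x'^j) g_{kl}; with g_{kl} = δ_{kl} this is Σ_k (∂x^k/∂x'^i)(∂x^k/∂x'^j).
Jacobian: ∂x/∂u = 1/a, ∂x/∂v = 0, ∂y/∂u = 0, ∂y/∂v = 1/b
g'_{uu} = (1/a)(1/a) + (0)(0) = 1/a^2
g'_{uv} = (1/a)(0) + (0)(1/b) = 0
g'_{vv} = (0)(0) + (1/b)(1/b) = 1/b^2
g'_{ij} = diag(1/a^2, 1/b^2)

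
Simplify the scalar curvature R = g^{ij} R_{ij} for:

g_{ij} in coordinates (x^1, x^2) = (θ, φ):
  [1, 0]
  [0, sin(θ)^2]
Non-zero Christoffel symbols (Γ^k_{ij} = Γ^k_{ji}):
Γ^θ_{φ φ} = -sin(2*θ)/2
Γ^φ_{θ φ} = 1/tan(θ)
Ricci tensor (R_{ij} = R^k_{ikj}): R_{θθ} = 1, R_{θφ} = 0, R_{φφ} = sin(θ)^2
Inverse metric: g^{θθ} = 1, g^{φφ} = 1/sin(θ)^2
R = g^{ij} R_{ij} = (1)(1) + (1/sin(θ)^2)(sin(θ)^2) = 2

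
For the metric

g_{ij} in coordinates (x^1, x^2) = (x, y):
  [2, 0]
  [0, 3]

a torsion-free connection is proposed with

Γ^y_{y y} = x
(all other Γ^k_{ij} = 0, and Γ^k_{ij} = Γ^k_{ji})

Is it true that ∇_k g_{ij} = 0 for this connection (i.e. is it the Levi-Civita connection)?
Using ∇_k g_{ij} = ∂_k g_{ij} - Γ^m_{ki} g_{mj} - Γ^m_{kj} g_{im}:
∇_y g_{yy} = (0) - (3*x) - (3*x) = -6*x ≠ 0
So the connection is not metric compatible (it is not the Levi-Civita connection).
No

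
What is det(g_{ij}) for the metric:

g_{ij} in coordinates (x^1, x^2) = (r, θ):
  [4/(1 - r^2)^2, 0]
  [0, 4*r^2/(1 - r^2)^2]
For a 2×2 metric: det(g) = g_{11}·g_{22} - g_{12}·g_{21}
= (4/(1 - r^2)^2)·(4*r^2/(1 - r^2)^2) - (0)·(0)
= 16*r^2/(1 - r^2)^4 - 0
det(g) = 16*r^2/(1 - r^2)^4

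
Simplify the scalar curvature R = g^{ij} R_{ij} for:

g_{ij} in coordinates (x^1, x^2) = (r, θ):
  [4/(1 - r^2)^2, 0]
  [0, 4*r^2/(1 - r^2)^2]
Non-zero Christoffel symbols (Γ^k_{ij} = Γ^k_{ji}):
Γ^r_{r r} = 2*r/(1 - r^2)
Γ^r_{θ θ} = (r^3 + r)/(r^2 - 1)
Γ^θ_{r θ} = (-r^2 - 1)/(r^3 - r)
Ricci tensor (R_{ij} = R^k_{ikj}): R_{rr} = -4/(r^2 - 1)^2, R_{rθ} = 0, R_{θθ} = -4*r^2/(r^2 - 1)^2
Inverse metric: g^{rr} = (1 - r^2)^2/4, g^{θθ} = (1 - r^2)^2/(4*r^2)
R = g^{ij} R_{ij} = ((1 - r^2)^2/4)(-4/(r^2 - 1)^2) + ((1 - r^2)^2/(4*r^2))(-4*r^2/(r^2 - 1)^2) = -2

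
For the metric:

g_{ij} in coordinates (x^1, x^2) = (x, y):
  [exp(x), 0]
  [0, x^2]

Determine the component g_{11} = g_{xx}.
With x^1 = x, x^2 = y, g_{11} = g_{xx} is the row-1, column-1 entry of the matrix.
g_{11} = exp(x)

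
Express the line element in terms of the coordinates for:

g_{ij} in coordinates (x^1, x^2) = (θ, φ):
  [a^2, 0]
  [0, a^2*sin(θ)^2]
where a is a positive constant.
ds^2 = g_{ij} dx^i dx^j; only the non-zero components contribute.
ds^2 = a^2 dθ^2 + a^2*sin(θ)^2 dφ^2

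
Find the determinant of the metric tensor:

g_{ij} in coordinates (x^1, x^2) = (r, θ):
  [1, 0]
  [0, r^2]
For a 2×2 metric: det(g) = g_{11}·g_{22} - g_{12}·g_{21}
= (1)·(r^2) - (0)·(0)
= r^2 - 0
det(g) = r^2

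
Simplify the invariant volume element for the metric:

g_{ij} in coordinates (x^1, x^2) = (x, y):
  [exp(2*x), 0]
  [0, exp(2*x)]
det(g) = exp(4*x)
√|det(g)| = exp(2*x)
Volume element: dV = exp(2*x) dx dy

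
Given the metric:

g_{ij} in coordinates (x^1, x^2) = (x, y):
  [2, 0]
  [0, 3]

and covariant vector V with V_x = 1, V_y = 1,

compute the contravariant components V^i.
Inverse metric (diagonal): g^{xx} = 1/2, g^{yy} = 1/3
V^i = g^{ij} V_j:
V^x = (1/2)(1) + (0)(1) = 1/2
V^y = (0)(1) + (1/3)(1) = 1/3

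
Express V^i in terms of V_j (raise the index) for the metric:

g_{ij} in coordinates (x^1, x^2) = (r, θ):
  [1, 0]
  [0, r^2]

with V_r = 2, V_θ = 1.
Inverse metric (diagonal): g^{rr} = 1, g^{θθ} = 1/r^2
V^i = g^{ij} V_j:
V^r = (1)(2) + (0)(1) = 2
V^θ = (0)(2) + (1/r^2)(1) = 1/r^2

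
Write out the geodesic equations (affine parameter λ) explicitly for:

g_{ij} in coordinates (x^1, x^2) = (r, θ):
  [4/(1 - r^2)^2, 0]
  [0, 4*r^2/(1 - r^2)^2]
Geodesic equation: d^2x^k/dλ^2 + Γ^k_{ij} (dx^i/dλ)(dx^j/dλ) = 0.
Non-zero Christoffel symbols:
Γ^r_{r r} = 2*r/(1 - r^2)
Γ^r_{θ θ} = (r^3 + r)/(r^2 - 1)
Γ^θ_{r θ} = (-r^2 - 1)/(r^3 - r)
Substituting (the symmetric pair Γ^k_{ij}, Γ^k_{ji} combines into a factor 2):
d^2r/dλ^2 + (2*r/(1 - r^2)) (dr/dλ)^2 + ((r^3 + r)/(r^2 - 1)) (dθ/dλ)^2 = 0
d^2θ/dλ^2 + ((-2*r^2 - 2)/(r^3 - r)) (dr/dλ)(dθ/dλ) = 0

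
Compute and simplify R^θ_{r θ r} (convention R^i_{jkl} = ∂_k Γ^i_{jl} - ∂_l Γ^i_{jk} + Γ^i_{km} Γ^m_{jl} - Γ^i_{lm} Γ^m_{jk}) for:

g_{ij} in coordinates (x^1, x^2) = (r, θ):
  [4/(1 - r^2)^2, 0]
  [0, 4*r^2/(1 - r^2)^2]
Non-zero Christoffel symbols (Γ^k_{ij} = Γ^k_{ji}):
Γ^r_{r r} = 2*r/(1 - r^2)
Γ^r_{θ θ} = (r^3 + r)/(r^2 - 1)
Γ^θ_{r θ} = (-r^2 - 1)/(r^3 - r)
R^θ_{r θ r} = ∂_θ Γ^θ_{r r} - ∂_r Γ^θ_{r θ} + Γ^θ_{θ m} Γ^m_{r r} - Γ^θ_{r m} Γ^m_{r θ}
  = (0) - ((r^4 + 4*r^2 - 1)/(r^3 - r)^2) + (2*(r^2 + 1)/(r^2 - 1)^2) - ((r^2 + 1)^2/(r^3 - r)^2) = -4/(r^2 - 1)^2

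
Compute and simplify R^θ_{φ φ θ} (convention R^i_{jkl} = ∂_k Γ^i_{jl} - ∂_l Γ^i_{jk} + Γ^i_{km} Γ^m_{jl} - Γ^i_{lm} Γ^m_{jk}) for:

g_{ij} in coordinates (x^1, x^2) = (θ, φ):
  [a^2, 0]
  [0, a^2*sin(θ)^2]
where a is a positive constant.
Non-zero Christoffel symbols (Γ^k_{ij} = Γ^k_{ji}):
Γ^θ_{φ φ} = -sin(2*θ)/2
Γ^φ_{θ φ} = 1/tan(θ)
R^θ_{φ φ θ} = ∂_φ Γ^θ_{φ θ} - ∂_θ Γ^θ_{φ φ} + Γ^θ_{φ m} Γ^m_{φ θ} - Γ^θ_{θ m} Γ^m_{φ φ}
  = (0) - (-cos(2*θ)) + (-cos(θ)^2) - (0) = -sin(θ)^2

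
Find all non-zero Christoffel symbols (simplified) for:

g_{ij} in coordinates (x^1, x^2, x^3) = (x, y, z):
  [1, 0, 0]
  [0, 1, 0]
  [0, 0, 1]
Using Γ^k_{ij} = (1/2) g^{km} (∂_i g_{mj} + ∂_j g_{mi} - ∂_m g_{ij}); the metric is diagonal, so only the m = k term contributes.
Every metric component is constant, so all ∂_m g_{ij} = 0 and every Christoffel symbol vanishes.
All Christoffel symbols are zero.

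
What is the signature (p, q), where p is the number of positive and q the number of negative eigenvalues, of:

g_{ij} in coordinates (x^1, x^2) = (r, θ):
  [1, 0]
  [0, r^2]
The metric is diagonal, so its eigenvalues are the diagonal entries: 1, r^2 (at a generic point, where coordinate-dependent entries are positive).
2 positive, 0 negative.
(2, 0) - Riemannian (positive definite)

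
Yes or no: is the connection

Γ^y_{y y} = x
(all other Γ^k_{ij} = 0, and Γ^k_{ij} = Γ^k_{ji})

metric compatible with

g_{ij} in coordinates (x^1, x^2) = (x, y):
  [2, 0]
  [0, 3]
Using ∇_k g_{ij} = ∂_k g_{ij} - Γ^m_{ki} g_{mj} - Γ^m_{kj} g_{im}:
∇_y g_{yy} = (0) - (3*x) - (3*x) = -6*x ≠ 0
So the connection is not metric compatible (it is not the Levi-Civita connection).
No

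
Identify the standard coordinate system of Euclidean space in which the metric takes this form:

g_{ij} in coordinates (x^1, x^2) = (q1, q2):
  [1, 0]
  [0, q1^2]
The line element ds^2 = dq1^2 + q1^2 dq2^2 is dr^2 + r^2 dθ^2 with q1 = r, q2 = θ.
polar coordinates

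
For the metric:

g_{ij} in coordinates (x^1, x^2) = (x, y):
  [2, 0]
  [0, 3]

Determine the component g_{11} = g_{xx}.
With x^1 = x, x^2 = y, g_{11} = g_{xx} is the row-1, column-1 entry of the matrix.
g_{11} = 2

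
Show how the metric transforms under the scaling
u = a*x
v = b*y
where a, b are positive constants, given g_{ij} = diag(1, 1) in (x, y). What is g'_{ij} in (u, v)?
Invert the transformation: x = u/a, y = v/b
g'_{ij} = (∂x^k/∂x'^i)(∂x^l/∂x'^j) g_{kl}; with g_{kl} = δ_{kl} this is Σ_k (∂x^k/∂x'^i)(∂x^k/∂x'^j).
Jacobian: ∂x/∂u = 1/a, ∂x/∂v = 0, ∂y/∂u = 0, ∂y/∂v = 1/b
g'_{uu} = (1/a)(1/a) + (0)(0) = 1/a^2
g'_{uv} = (1/a)(0) + (0)(1/b) = 0
g'_{vv} = (0)(0) + (1/b)(1/b) = 1/b^2
g'_{ij} = diag(1/a^2, 1/b^2)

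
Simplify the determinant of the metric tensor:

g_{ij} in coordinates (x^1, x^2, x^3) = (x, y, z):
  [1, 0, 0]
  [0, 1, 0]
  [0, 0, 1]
Diagonal metric: det(g) = g_{11}·g_{22}·g_{33}
= (1)·(1)·(1)
det(g) = 1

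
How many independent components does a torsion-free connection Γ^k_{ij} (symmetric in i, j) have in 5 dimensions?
Γ^k_{ij} has n choices for the upper index and n(n+1)/2 independent symmetric lower index pairs.
Total = 5 × 5×6/2 = 5 × 15 = 75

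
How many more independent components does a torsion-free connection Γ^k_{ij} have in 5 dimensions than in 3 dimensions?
Independent components in n dimensions: n × n(n+1)/2 = n^2(n+1)/2.
5D: 5 × 15 = 75
3D: 3 × 6 = 18
Difference = 75 - 18 = 57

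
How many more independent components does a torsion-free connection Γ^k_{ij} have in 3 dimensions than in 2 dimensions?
Independent components in n dimensions: n × n(n+1)/2 = n^2(n+1)/2.
3D: 3 × 6 = 18
2D: 2 × 3 = 6
Difference = 18 - 6 = 12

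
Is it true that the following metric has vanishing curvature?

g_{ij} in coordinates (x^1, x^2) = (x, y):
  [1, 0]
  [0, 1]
All metric components are constant, so every Christoffel symbol vanishes and R^i_{jkl} = 0.
Yes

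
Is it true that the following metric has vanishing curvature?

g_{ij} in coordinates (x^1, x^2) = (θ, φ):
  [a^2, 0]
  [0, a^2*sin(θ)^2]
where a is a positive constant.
Non-zero Christoffel symbols:
Γ^θ_{φ φ} = -sin(2*θ)/2
Γ^φ_{θ φ} = 1/tan(θ)
Ricci tensor: R_{θθ} = 1, R_{θφ} = 0, R_{φφ} = sin(θ)^2
The Ricci tensor is non-zero, so the Riemann tensor is non-zero: not flat.
No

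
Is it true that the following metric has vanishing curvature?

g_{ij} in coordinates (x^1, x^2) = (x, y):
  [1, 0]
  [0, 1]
All metric components are constant, so every Christoffel symbol vanishes and R^i_{jkl} = 0.
Yes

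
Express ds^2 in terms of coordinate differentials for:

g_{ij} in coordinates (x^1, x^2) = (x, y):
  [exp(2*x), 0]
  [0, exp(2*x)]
ds^2 = g_{ij} dx^i dx^j; only the non-zero components contribute.
ds^2 = exp(2*x) dx^2 + exp(2*x) dy^2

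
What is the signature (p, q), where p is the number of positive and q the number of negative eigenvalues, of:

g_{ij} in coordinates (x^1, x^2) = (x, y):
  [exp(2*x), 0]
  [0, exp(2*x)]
The metric is diagonal, so its eigenvalues are the diagonal entries: exp(2*x), exp(2*x) (at a generic point, where coordinate-dependent entries are positive).
2 positive, 0 negative.
(2, 0) - Riemannian (positive definite)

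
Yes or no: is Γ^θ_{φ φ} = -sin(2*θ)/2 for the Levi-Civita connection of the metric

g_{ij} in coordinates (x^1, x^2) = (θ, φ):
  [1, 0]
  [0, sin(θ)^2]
Γ^θ_{φ φ} = (1/2) g^{θθ} (∂_φ g_{θφ} + ∂_φ g_{θφ} - ∂_θ g_{φφ}) = (1/2)(1)((0) + (0) - (sin(2*θ))) = -sin(2*θ)/2
This equals the proposed value -sin(2*θ)/2.
Yes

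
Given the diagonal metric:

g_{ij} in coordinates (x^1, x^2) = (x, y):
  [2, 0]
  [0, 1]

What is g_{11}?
With x^1 = x, x^2 = y, g_{11} = g_{xx} is the row-1, column-1 entry of the matrix.
g_{11} = 2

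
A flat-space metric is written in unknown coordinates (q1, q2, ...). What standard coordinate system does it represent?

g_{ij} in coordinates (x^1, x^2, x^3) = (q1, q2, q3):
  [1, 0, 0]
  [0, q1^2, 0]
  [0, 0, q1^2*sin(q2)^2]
The line element ds^2 = dq1^2 + q1^2 dq2^2 + q1^2 sin(q2)^2 dq3^2 is dr^2 + r^2 dθ^2 + r^2 sin(θ)^2 dφ^2 with q1 = r, q2 = θ, q3 = φ.
spherical coordinates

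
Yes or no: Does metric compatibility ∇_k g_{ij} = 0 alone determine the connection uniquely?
One also needs vanishing torsion; metric compatibility plus torsion-freeness singles out the Levi-Civita connection.
No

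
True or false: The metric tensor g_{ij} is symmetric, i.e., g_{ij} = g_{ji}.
By definition the metric is a symmetric bilinear form, g_{ij} = g_{ji}.
True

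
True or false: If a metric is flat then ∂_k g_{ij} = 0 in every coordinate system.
Flatness means R^i_{jkl} = 0; the components can still vary, e.g. the flat plane in polar coordinates has g_{θθ} = r^2.
False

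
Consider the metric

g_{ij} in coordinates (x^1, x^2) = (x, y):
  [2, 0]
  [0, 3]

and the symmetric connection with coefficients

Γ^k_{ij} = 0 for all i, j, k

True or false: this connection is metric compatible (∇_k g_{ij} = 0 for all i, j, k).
Using ∇_k g_{ij} = ∂_k g_{ij} - Γ^m_{ki} g_{mj} - Γ^m_{kj} g_{im}:
e.g. ∇_x g_{yy} = (0) - (0) - (0) = 0
Every component ∇_k g_{ij} vanishes: the connection is metric compatible.
True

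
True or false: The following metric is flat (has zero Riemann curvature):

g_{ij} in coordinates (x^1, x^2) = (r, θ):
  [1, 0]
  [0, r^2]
Non-zero Christoffel symbols:
Γ^r_{θ θ} = -r
Γ^θ_{r θ} = 1/r
Ricci tensor: R_{rr} = 0, R_{rθ} = 0, R_{θθ} = 0
All R_{ij} vanish; in 2 dimensions the Riemann tensor is fully determined by the Ricci tensor, so R^i_{jkl} = 0: the metric is flat (curvilinear coordinates on flat space).
True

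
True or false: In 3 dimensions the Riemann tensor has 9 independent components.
n^2(n^2-1)/12 = 9·8/12 = 6 independent components for n = 3.
False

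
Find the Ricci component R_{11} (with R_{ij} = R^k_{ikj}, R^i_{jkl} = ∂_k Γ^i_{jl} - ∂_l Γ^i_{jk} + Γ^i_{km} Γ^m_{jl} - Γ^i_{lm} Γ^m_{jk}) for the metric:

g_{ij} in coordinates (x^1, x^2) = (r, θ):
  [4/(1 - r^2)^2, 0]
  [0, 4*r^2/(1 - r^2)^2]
Non-zero Christoffel symbols (Γ^k_{ij} = Γ^k_{ji}):
Γ^r_{r r} = 2*r/(1 - r^2)
Γ^r_{θ θ} = (r^3 + r)/(r^2 - 1)
Γ^θ_{r θ} = (-r^2 - 1)/(r^3 - r)
R^r_{r r r} = 0 (a repeated index in an antisymmetric pair)
R^θ_{r θ r} = ∂_θ Γ^θ_{r r} - ∂_r Γ^θ_{r θ} + Γ^θ_{θ m} Γ^m_{r r} - Γ^θ_{r m} Γ^m_{r θ}
  = (0) - ((r^4 + 4*r^2 - 1)/(r^3 - r)^2) + (2*(r^2 + 1)/(r^2 - 1)^2) - ((r^2 + 1)^2/(r^3 - r)^2) = -4/(r^2 - 1)^2
R_{rr} = R^r_{r r r} + R^θ_{r θ r} = (0) + (-4/(r^2 - 1)^2) = -4/(r^2 - 1)^2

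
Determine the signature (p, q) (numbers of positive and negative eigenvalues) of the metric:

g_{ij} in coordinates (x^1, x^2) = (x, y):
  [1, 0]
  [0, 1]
The metric is diagonal, so its eigenvalues are the diagonal entries: 1, 1 (at a generic point, where coordinate-dependent entries are positive).
2 positive, 0 negative.
(2, 0) - Riemannian (positive definite)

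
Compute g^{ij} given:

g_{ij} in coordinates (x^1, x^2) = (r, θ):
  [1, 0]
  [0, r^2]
The metric is diagonal, so g^{ij} is diagonal with entries 1/g_{ii}: diag(1, 1/(r^2)).
g^{ij}:
  [1, 0]
  [0, 1/r^2]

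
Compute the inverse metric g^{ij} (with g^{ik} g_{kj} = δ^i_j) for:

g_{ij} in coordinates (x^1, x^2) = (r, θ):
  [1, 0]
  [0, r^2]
The metric is diagonal, so g^{ij} is diagonal with entries 1/g_{ii}: diag(1, 1/(r^2)).
g^{ij}:
  [1, 0]
  [0, 1/r^2]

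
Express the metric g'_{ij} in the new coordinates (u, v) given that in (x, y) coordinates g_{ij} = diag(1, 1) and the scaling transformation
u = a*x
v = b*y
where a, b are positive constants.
Invert the transformation: x = u/a, y = v/b
g'_{ij} = (∂x^k/∂x'^i)(∂x^l/∂x'^j) g_{kl}; with g_{kl} = δ_{kl} this is Σ_k (∂x^k/∂x'^i)(∂x^k/∂x'^j).
Jacobian: ∂x/∂u = 1/a, ∂x/∂v = 0, ∂y/∂u = 0, ∂y/∂v = 1/b
g'_{uu} = (1/a)(1/a) + (0)(0) = 1/a^2
g'_{uv} = (1/a)(0) + (0)(1/b) = 0
g'_{vv} = (0)(0) + (1/b)(1/b) = 1/b^2
g'_{ij} = diag(1/a^2, 1/b^2)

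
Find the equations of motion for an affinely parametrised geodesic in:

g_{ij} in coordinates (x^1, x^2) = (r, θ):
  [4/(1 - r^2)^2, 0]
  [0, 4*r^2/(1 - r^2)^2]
Geodesic equation: d^2x^k/dλ^2 + Γ^k_{ij} (dx^i/dλ)(dx^j/dλ) = 0.
Non-zero Christoffel symbols:
Γ^r_{r r} = 2*r/(1 - r^2)
Γ^r_{θ θ} = (r^3 + r)/(r^2 - 1)
Γ^θ_{r θ} = (-r^2 - 1)/(r^3 - r)
Substituting (the symmetric pair Γ^k_{ij}, Γ^k_{ji} combines into a factor 2):
d^2r/dλ^2 + (2*r/(1 - r^2)) (dr/dλ)^2 + ((r^3 + r)/(r^2 - 1)) (dθ/dλ)^2 = 0
d^2θ/dλ^2 + ((-2*r^2 - 2)/(r^3 - r)) (dr/dλ)(dθ/dλ) = 0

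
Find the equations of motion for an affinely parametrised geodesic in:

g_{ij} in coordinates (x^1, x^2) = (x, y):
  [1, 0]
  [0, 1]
Geodesic equation: d^2x^k/dλ^2 + Γ^k_{ij} (dx^i/dλ)(dx^j/dλ) = 0.
All Christoffel symbols vanish, so the geodesics are straight lines:
d^2x/dλ^2 = 0
d^2y/dλ^2 = 0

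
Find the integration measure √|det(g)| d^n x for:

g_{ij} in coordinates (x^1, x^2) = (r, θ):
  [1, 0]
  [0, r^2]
det(g) = r^2
√|det(g)| = r
Volume element: dV = r dr dθ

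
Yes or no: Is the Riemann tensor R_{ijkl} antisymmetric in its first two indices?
R_{ijkl} = -R_{jikl} (follows from metric compatibility).
Yes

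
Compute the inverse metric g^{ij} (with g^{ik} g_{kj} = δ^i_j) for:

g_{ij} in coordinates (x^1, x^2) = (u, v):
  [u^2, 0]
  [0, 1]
The metric is diagonal, so g^{ij} is diagonal with entries 1/g_{ii}: diag(1/(u^2), 1).
g^{ij}:
  [1/u^2, 0]
  [0, 1]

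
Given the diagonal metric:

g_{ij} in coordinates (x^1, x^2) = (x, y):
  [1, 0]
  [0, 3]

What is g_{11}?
With x^1 = x, x^2 = y, g_{11} = g_{xx} is the row-1, column-1 entry of the matrix.
g_{11} = 1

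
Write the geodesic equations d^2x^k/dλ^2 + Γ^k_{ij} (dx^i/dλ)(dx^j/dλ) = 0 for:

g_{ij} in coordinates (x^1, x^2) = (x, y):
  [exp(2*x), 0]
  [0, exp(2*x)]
Geodesic equation: d^2x^k/dλ^2 + Γ^k_{ij} (dx^i/dλ)(dx^j/dλ) = 0.
Non-zero Christoffel symbols:
Γ^x_{x x} = 1
Γ^x_{y y} = -1
Γ^y_{x y} = 1
Substituting (the symmetric pair Γ^k_{ij}, Γ^k_{ji} combines into a factor 2):
d^2x/dλ^2 + (dx/dλ)^2 - (dy/dλ)^2 = 0
d^2y/dλ^2 + 2 (dx/dλ)(dy/dλ) = 0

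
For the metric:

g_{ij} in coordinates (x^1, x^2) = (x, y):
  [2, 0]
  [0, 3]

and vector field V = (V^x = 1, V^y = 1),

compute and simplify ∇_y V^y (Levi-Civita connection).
All Christoffel symbols are zero.
∇_y V^y = ∂_y V^y + Γ^y_{y j} V^j
  = (0) + (0)(1) + (0)(1)
  = 0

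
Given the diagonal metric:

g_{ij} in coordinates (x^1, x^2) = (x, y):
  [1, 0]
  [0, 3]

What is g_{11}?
With x^1 = x, x^2 = y, g_{11} = g_{xx} is the row-1, column-1 entry of the matrix.
g_{11} = 1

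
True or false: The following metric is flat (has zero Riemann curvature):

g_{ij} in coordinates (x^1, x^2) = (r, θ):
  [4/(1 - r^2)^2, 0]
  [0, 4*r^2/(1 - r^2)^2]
Non-zero Christoffel symbols:
Γ^r_{r r} = 2*r/(1 - r^2)
Γ^r_{θ θ} = (r^3 + r)/(r^2 - 1)
Γ^θ_{r θ} = (-r^2 - 1)/(r^3 - r)
Ricci tensor: R_{rr} = -4/(r^2 - 1)^2, R_{rθ} = 0, R_{θθ} = -4*r^2/(r^2 - 1)^2
The Ricci tensor is non-zero, so the Riemann tensor is non-zero: not flat.
False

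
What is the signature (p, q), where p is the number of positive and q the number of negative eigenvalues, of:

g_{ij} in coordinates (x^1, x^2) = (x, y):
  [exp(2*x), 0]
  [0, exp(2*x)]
The metric is diagonal, so its eigenvalues are the diagonal entries: exp(2*x), exp(2*x) (at a generic point, where coordinate-dependent entries are positive).
2 positive, 0 negative.
(2, 0) - Riemannian (positive definite)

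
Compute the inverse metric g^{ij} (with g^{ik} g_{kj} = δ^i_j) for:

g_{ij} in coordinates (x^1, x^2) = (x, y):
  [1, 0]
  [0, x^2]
The metric is diagonal, so g^{ij} is diagonal with entries 1/g_{ii}: diag(1, 1/(x^2)).
g^{ij}:
  [1, 0]
  [0, 1/x^2]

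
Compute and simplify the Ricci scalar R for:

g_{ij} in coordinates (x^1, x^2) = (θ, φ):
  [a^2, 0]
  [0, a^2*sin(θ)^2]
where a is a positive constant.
Non-zero Christoffel symbols (Γ^k_{ij} = Γ^k_{ji}):
Γ^θ_{φ φ} = -sin(2*θ)/2
Γ^φ_{θ φ} = 1/tan(θ)
Ricci tensor (R_{ij} = R^k_{ikj}): R_{θθ} = 1, R_{θφ} = 0, R_{φφ} = sin(θ)^2
Inverse metric: g^{θθ} = 1/a^2, g^{φφ} = 1/(a^2*sin(θ)^2)
R = g^{ij} R_{ij} = (1/a^2)(1) + (1/(a^2*sin(θ)^2))(sin(θ)^2) = 2/a^2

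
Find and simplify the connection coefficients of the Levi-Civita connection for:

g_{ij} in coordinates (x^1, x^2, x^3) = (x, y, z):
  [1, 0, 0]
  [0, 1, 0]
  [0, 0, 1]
Using Γ^k_{ij} = (1/2) g^{km} (∂_i g_{mj} + ∂_j g_{mi} - ∂_m g_{ij}); the metric is diagonal, so only the m = k term contributes.
Every metric component is constant, so all ∂_m g_{ij} = 0 and every Christoffel symbol vanishes.
All Christoffel symbols are zero.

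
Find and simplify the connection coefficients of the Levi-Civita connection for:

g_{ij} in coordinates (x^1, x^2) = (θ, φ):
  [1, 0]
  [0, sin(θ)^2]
Using Γ^k_{ij} = (1/2) g^{km} (∂_i g_{mj} + ∂_j g_{mi} - ∂_m g_{ij}); the metric is diagonal, so only the m = k term contributes.
Non-zero symbols (using the symmetry Γ^k_{ij} = Γ^k_{ji}):
Γ^θ_{φ φ} = (1/2) g^{θθ} (∂_φ g_{θφ} + ∂_φ g_{θφ} - ∂_θ g_{φφ}) = (1/2)(1)((0) + (0) - (sin(2*θ))) = -sin(2*θ)/2
Γ^φ_{θ φ} = (1/2) g^{φφ} (∂_θ g_{φφ} + ∂_φ g_{φθ} - ∂_φ g_{θφ}) = (1/2)(1/sin(θ)^2)((sin(2*θ)) + (0) - (0)) = 1/tan(θ)
All other Christoffel symbols are zero.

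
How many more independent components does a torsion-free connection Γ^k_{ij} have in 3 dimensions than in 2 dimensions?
Independent components in n dimensions: n × n(n+1)/2 = n^2(n+1)/2.
3D: 3 × 6 = 18
2D: 2 × 3 = 6
Difference = 18 - 6 = 12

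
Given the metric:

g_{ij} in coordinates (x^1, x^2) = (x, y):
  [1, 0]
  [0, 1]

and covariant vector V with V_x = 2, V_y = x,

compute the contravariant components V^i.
Inverse metric (diagonal): g^{xx} = 1, g^{yy} = 1
V^i = g^{ij} V_j:
V^x = (1)(2) + (0)(x) = 2
V^y = (0)(2) + (1)(x) = x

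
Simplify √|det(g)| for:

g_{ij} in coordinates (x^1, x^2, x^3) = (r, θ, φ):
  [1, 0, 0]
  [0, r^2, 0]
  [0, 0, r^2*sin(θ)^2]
det(g) = r^4*sin(θ)^2
√|det(g)| = r^2*sin(θ) (taking 0 < θ < π so that |sin(θ)| = sin(θ))
Volume element: dV = r^2*sin(θ) dr dθ dφ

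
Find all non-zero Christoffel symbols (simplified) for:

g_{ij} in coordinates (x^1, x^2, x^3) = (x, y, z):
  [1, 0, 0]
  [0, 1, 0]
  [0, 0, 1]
Using Γ^k_{ij} = (1/2) g^{km} (∂_i g_{mj} + ∂_j g_{mi} - ∂_m g_{ij}); the metric is diagonal, so only the m = k term contributes.
Every metric component is constant, so all ∂_m g_{ij} = 0 and every Christoffel symbol vanishes.
All Christoffel symbols are zero.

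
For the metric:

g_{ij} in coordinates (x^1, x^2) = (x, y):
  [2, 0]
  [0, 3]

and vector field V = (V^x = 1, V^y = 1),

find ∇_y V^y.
All Christoffel symbols are zero.
∇_y V^y = ∂_y V^y + Γ^y_{y j} V^j
  = (0) + (0)(1) + (0)(1)
  = 0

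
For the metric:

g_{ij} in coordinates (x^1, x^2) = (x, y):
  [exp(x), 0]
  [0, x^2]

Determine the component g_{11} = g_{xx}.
With x^1 = x, x^2 = y, g_{11} = g_{xx} is the row-1, column-1 entry of the matrix.
g_{11} = exp(x)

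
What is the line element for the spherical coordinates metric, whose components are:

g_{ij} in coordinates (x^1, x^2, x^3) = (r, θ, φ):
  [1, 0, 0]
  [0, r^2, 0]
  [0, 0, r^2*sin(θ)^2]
ds^2 = g_{ij} dx^i dx^j; only the non-zero components contribute.
ds^2 = dr^2 + r^2 dθ^2 + r^2*sin(θ)^2 dφ^2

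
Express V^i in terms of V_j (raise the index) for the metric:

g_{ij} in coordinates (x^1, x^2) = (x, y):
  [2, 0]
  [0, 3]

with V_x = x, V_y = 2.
Inverse metric (diagonal): g^{xx} = 1/2, g^{yy} = 1/3
V^i = g^{ij} V_j:
V^x = (1/2)(x) + (0)(2) = x/2
V^y = (0)(x) + (1/3)(2) = 2/3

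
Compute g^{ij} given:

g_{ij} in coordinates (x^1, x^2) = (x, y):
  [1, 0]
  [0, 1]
The metric is diagonal, so g^{ij} is diagonal with entries 1/g_{ii}: diag(1, 1).
g^{ij}:
  [1, 0]
  [0, 1]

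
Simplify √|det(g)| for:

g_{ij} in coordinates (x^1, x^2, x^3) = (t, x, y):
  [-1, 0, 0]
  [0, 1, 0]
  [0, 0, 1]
det(g) = -1
√|det(g)| = 1
Volume element: dV = 1 dt dx dy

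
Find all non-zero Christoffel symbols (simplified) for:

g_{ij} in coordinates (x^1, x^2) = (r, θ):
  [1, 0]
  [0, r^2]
Using Γ^k_{ij} = (1/2) g^{km} (∂_i g_{mj} + ∂_j g_{mi} - ∂_m g_{ij}); the metric is diagonal, so only the m = k term contributes.
Non-zero symbols (using the symmetry Γ^k_{ij} = Γ^k_{ji}):
Γ^r_{θ θ} = (1/2) g^{rr} (∂_θ g_{rθ} + ∂_θ g_{rθ} - ∂_r g_{θθ}) = (1/2)(1)((0) + (0) - (2*r)) = -r
Γ^θ_{r θ} = (1/2) g^{θθ} (∂_r g_{θθ} + ∂_θ g_{θr} - ∂_θ g_{rθ}) = (1/2)(1/r^2)((2*r) + (0) - (0)) = 1/r
All other Christoffel symbols are zero.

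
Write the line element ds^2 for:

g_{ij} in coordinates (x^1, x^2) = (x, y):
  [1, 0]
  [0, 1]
ds^2 = g_{ij} dx^i dx^j; only the non-zero components contribute.
ds^2 = dx^2 + dy^2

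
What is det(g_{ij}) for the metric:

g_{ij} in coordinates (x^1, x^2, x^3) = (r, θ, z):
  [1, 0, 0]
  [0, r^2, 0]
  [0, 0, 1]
Diagonal metric: det(g) = g_{11}·g_{22}·g_{33}
= (1)·(r^2)·(1)
det(g) = r^2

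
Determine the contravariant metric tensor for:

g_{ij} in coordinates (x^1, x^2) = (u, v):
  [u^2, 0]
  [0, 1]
The metric is diagonal, so g^{ij} is diagonal with entries 1/g_{ii}: diag(1/(u^2), 1).
g^{ij}:
  [1/u^2, 0]
  [0, 1]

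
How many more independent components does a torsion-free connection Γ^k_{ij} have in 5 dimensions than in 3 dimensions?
Independent components in n dimensions: n × n(n+1)/2 = n^2(n+1)/2.
5D: 5 × 15 = 75
3D: 3 × 6 = 18
Difference = 75 - 18 = 57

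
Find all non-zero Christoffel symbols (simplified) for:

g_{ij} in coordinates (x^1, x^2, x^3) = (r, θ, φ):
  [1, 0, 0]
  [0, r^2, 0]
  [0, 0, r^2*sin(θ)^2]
Using Γ^k_{ij} = (1/2) g^{km} (∂_i g_{mj} + ∂_j g_{mi} - ∂_m g_{ij}); the metric is diagonal, so only the m = k term contributes.
Non-zero symbols (using the symmetry Γ^k_{ij} = Γ^k_{ji}):
Γ^r_{θ θ} = (1/2) g^{rr} (∂_θ g_{rθ} + ∂_θ g_{rθ} - ∂_r g_{θθ}) = (1/2)(1)((0) + (0) - (2*r)) = -r
Γ^r_{φ φ} = (1/2) g^{rr} (∂_φ g_{rφ} + ∂_φ g_{rφ} - ∂_r g_{φφ}) = (1/2)(1)((0) + (0) - (2*r*sin(θ)^2)) = -r*sin(θ)^2
Γ^θ_{r θ} = (1/2) g^{θθ} (∂_r g_{θθ} + ∂_θ g_{θr} - ∂_θ g_{rθ}) = (1/2)(1/r^2)((2*r) + (0) - (0)) = 1/r
Γ^θ_{φ φ} = (1/2) g^{θθ} (∂_φ g_{θφ} + ∂_φ g_{θφ} - ∂_θ g_{φφ}) = (1/2)(1/r^2)((0) + (0) - (r^2*sin(2*θ))) = -sin(2*θ)/2
Γ^φ_{r φ} = (1/2) g^{φφ} (∂_r g_{φφ} + ∂_φ g_{φr} - ∂_φ g_{rφ}) = (1/2)(1/(r^2*sin(θ)^2))((2*r*sin(θ)^2) + (0) - (0)) = 1/r
Γ^φ_{θ φ} = (1/2) g^{φφ} (∂_θ g_{φφ} + ∂_φ g_{φθ} - ∂_φ g_{θφ}) = (1/2)(1/(r^2*sin(θ)^2))((r^2*sin(2*θ)) + (0) - (0)) = 1/tan(θ)
All other Christoffel symbols are zero.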